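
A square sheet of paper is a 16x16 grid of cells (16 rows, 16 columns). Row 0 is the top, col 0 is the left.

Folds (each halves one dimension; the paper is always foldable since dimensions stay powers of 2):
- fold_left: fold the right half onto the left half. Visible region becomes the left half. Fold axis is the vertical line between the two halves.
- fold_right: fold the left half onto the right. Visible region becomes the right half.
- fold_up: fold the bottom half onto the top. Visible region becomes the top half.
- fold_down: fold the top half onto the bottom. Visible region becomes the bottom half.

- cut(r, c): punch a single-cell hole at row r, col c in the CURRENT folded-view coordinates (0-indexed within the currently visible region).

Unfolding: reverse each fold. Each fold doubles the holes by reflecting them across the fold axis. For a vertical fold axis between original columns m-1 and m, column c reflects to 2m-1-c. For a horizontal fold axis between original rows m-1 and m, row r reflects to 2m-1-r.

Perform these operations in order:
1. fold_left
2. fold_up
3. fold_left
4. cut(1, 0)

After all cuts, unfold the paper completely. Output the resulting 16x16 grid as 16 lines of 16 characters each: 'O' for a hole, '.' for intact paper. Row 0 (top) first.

Op 1 fold_left: fold axis v@8; visible region now rows[0,16) x cols[0,8) = 16x8
Op 2 fold_up: fold axis h@8; visible region now rows[0,8) x cols[0,8) = 8x8
Op 3 fold_left: fold axis v@4; visible region now rows[0,8) x cols[0,4) = 8x4
Op 4 cut(1, 0): punch at orig (1,0); cuts so far [(1, 0)]; region rows[0,8) x cols[0,4) = 8x4
Unfold 1 (reflect across v@4): 2 holes -> [(1, 0), (1, 7)]
Unfold 2 (reflect across h@8): 4 holes -> [(1, 0), (1, 7), (14, 0), (14, 7)]
Unfold 3 (reflect across v@8): 8 holes -> [(1, 0), (1, 7), (1, 8), (1, 15), (14, 0), (14, 7), (14, 8), (14, 15)]

Answer: ................
O......OO......O
................
................
................
................
................
................
................
................
................
................
................
................
O......OO......O
................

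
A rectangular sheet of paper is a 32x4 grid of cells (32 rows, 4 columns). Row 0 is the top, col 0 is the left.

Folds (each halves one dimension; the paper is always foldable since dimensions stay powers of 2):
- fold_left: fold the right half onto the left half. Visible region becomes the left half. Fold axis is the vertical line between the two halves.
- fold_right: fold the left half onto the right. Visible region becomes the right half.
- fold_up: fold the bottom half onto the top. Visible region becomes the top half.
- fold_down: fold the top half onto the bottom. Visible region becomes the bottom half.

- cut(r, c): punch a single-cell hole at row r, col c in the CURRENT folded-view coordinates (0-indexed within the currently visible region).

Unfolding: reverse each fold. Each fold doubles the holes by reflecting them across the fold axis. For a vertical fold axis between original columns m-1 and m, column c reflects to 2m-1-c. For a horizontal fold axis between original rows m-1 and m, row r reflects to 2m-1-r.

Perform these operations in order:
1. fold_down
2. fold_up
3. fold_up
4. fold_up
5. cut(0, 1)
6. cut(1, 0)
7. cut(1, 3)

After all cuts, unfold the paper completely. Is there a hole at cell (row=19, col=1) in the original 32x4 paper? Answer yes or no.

Op 1 fold_down: fold axis h@16; visible region now rows[16,32) x cols[0,4) = 16x4
Op 2 fold_up: fold axis h@24; visible region now rows[16,24) x cols[0,4) = 8x4
Op 3 fold_up: fold axis h@20; visible region now rows[16,20) x cols[0,4) = 4x4
Op 4 fold_up: fold axis h@18; visible region now rows[16,18) x cols[0,4) = 2x4
Op 5 cut(0, 1): punch at orig (16,1); cuts so far [(16, 1)]; region rows[16,18) x cols[0,4) = 2x4
Op 6 cut(1, 0): punch at orig (17,0); cuts so far [(16, 1), (17, 0)]; region rows[16,18) x cols[0,4) = 2x4
Op 7 cut(1, 3): punch at orig (17,3); cuts so far [(16, 1), (17, 0), (17, 3)]; region rows[16,18) x cols[0,4) = 2x4
Unfold 1 (reflect across h@18): 6 holes -> [(16, 1), (17, 0), (17, 3), (18, 0), (18, 3), (19, 1)]
Unfold 2 (reflect across h@20): 12 holes -> [(16, 1), (17, 0), (17, 3), (18, 0), (18, 3), (19, 1), (20, 1), (21, 0), (21, 3), (22, 0), (22, 3), (23, 1)]
Unfold 3 (reflect across h@24): 24 holes -> [(16, 1), (17, 0), (17, 3), (18, 0), (18, 3), (19, 1), (20, 1), (21, 0), (21, 3), (22, 0), (22, 3), (23, 1), (24, 1), (25, 0), (25, 3), (26, 0), (26, 3), (27, 1), (28, 1), (29, 0), (29, 3), (30, 0), (30, 3), (31, 1)]
Unfold 4 (reflect across h@16): 48 holes -> [(0, 1), (1, 0), (1, 3), (2, 0), (2, 3), (3, 1), (4, 1), (5, 0), (5, 3), (6, 0), (6, 3), (7, 1), (8, 1), (9, 0), (9, 3), (10, 0), (10, 3), (11, 1), (12, 1), (13, 0), (13, 3), (14, 0), (14, 3), (15, 1), (16, 1), (17, 0), (17, 3), (18, 0), (18, 3), (19, 1), (20, 1), (21, 0), (21, 3), (22, 0), (22, 3), (23, 1), (24, 1), (25, 0), (25, 3), (26, 0), (26, 3), (27, 1), (28, 1), (29, 0), (29, 3), (30, 0), (30, 3), (31, 1)]
Holes: [(0, 1), (1, 0), (1, 3), (2, 0), (2, 3), (3, 1), (4, 1), (5, 0), (5, 3), (6, 0), (6, 3), (7, 1), (8, 1), (9, 0), (9, 3), (10, 0), (10, 3), (11, 1), (12, 1), (13, 0), (13, 3), (14, 0), (14, 3), (15, 1), (16, 1), (17, 0), (17, 3), (18, 0), (18, 3), (19, 1), (20, 1), (21, 0), (21, 3), (22, 0), (22, 3), (23, 1), (24, 1), (25, 0), (25, 3), (26, 0), (26, 3), (27, 1), (28, 1), (29, 0), (29, 3), (30, 0), (30, 3), (31, 1)]

Answer: yes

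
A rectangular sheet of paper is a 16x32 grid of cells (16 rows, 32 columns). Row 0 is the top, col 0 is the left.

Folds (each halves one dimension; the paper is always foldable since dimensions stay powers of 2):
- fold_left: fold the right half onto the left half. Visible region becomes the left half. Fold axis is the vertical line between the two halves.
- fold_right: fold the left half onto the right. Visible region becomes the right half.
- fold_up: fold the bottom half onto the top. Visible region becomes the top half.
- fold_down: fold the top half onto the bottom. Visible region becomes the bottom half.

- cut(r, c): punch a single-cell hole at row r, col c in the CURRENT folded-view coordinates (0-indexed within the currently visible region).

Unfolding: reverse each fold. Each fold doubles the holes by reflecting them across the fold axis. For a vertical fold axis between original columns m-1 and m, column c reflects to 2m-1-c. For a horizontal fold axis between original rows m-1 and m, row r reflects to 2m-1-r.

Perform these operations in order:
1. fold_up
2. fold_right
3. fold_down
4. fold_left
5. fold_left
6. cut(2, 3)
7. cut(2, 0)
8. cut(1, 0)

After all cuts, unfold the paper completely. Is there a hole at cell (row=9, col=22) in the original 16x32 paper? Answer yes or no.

Op 1 fold_up: fold axis h@8; visible region now rows[0,8) x cols[0,32) = 8x32
Op 2 fold_right: fold axis v@16; visible region now rows[0,8) x cols[16,32) = 8x16
Op 3 fold_down: fold axis h@4; visible region now rows[4,8) x cols[16,32) = 4x16
Op 4 fold_left: fold axis v@24; visible region now rows[4,8) x cols[16,24) = 4x8
Op 5 fold_left: fold axis v@20; visible region now rows[4,8) x cols[16,20) = 4x4
Op 6 cut(2, 3): punch at orig (6,19); cuts so far [(6, 19)]; region rows[4,8) x cols[16,20) = 4x4
Op 7 cut(2, 0): punch at orig (6,16); cuts so far [(6, 16), (6, 19)]; region rows[4,8) x cols[16,20) = 4x4
Op 8 cut(1, 0): punch at orig (5,16); cuts so far [(5, 16), (6, 16), (6, 19)]; region rows[4,8) x cols[16,20) = 4x4
Unfold 1 (reflect across v@20): 6 holes -> [(5, 16), (5, 23), (6, 16), (6, 19), (6, 20), (6, 23)]
Unfold 2 (reflect across v@24): 12 holes -> [(5, 16), (5, 23), (5, 24), (5, 31), (6, 16), (6, 19), (6, 20), (6, 23), (6, 24), (6, 27), (6, 28), (6, 31)]
Unfold 3 (reflect across h@4): 24 holes -> [(1, 16), (1, 19), (1, 20), (1, 23), (1, 24), (1, 27), (1, 28), (1, 31), (2, 16), (2, 23), (2, 24), (2, 31), (5, 16), (5, 23), (5, 24), (5, 31), (6, 16), (6, 19), (6, 20), (6, 23), (6, 24), (6, 27), (6, 28), (6, 31)]
Unfold 4 (reflect across v@16): 48 holes -> [(1, 0), (1, 3), (1, 4), (1, 7), (1, 8), (1, 11), (1, 12), (1, 15), (1, 16), (1, 19), (1, 20), (1, 23), (1, 24), (1, 27), (1, 28), (1, 31), (2, 0), (2, 7), (2, 8), (2, 15), (2, 16), (2, 23), (2, 24), (2, 31), (5, 0), (5, 7), (5, 8), (5, 15), (5, 16), (5, 23), (5, 24), (5, 31), (6, 0), (6, 3), (6, 4), (6, 7), (6, 8), (6, 11), (6, 12), (6, 15), (6, 16), (6, 19), (6, 20), (6, 23), (6, 24), (6, 27), (6, 28), (6, 31)]
Unfold 5 (reflect across h@8): 96 holes -> [(1, 0), (1, 3), (1, 4), (1, 7), (1, 8), (1, 11), (1, 12), (1, 15), (1, 16), (1, 19), (1, 20), (1, 23), (1, 24), (1, 27), (1, 28), (1, 31), (2, 0), (2, 7), (2, 8), (2, 15), (2, 16), (2, 23), (2, 24), (2, 31), (5, 0), (5, 7), (5, 8), (5, 15), (5, 16), (5, 23), (5, 24), (5, 31), (6, 0), (6, 3), (6, 4), (6, 7), (6, 8), (6, 11), (6, 12), (6, 15), (6, 16), (6, 19), (6, 20), (6, 23), (6, 24), (6, 27), (6, 28), (6, 31), (9, 0), (9, 3), (9, 4), (9, 7), (9, 8), (9, 11), (9, 12), (9, 15), (9, 16), (9, 19), (9, 20), (9, 23), (9, 24), (9, 27), (9, 28), (9, 31), (10, 0), (10, 7), (10, 8), (10, 15), (10, 16), (10, 23), (10, 24), (10, 31), (13, 0), (13, 7), (13, 8), (13, 15), (13, 16), (13, 23), (13, 24), (13, 31), (14, 0), (14, 3), (14, 4), (14, 7), (14, 8), (14, 11), (14, 12), (14, 15), (14, 16), (14, 19), (14, 20), (14, 23), (14, 24), (14, 27), (14, 28), (14, 31)]
Holes: [(1, 0), (1, 3), (1, 4), (1, 7), (1, 8), (1, 11), (1, 12), (1, 15), (1, 16), (1, 19), (1, 20), (1, 23), (1, 24), (1, 27), (1, 28), (1, 31), (2, 0), (2, 7), (2, 8), (2, 15), (2, 16), (2, 23), (2, 24), (2, 31), (5, 0), (5, 7), (5, 8), (5, 15), (5, 16), (5, 23), (5, 24), (5, 31), (6, 0), (6, 3), (6, 4), (6, 7), (6, 8), (6, 11), (6, 12), (6, 15), (6, 16), (6, 19), (6, 20), (6, 23), (6, 24), (6, 27), (6, 28), (6, 31), (9, 0), (9, 3), (9, 4), (9, 7), (9, 8), (9, 11), (9, 12), (9, 15), (9, 16), (9, 19), (9, 20), (9, 23), (9, 24), (9, 27), (9, 28), (9, 31), (10, 0), (10, 7), (10, 8), (10, 15), (10, 16), (10, 23), (10, 24), (10, 31), (13, 0), (13, 7), (13, 8), (13, 15), (13, 16), (13, 23), (13, 24), (13, 31), (14, 0), (14, 3), (14, 4), (14, 7), (14, 8), (14, 11), (14, 12), (14, 15), (14, 16), (14, 19), (14, 20), (14, 23), (14, 24), (14, 27), (14, 28), (14, 31)]

Answer: no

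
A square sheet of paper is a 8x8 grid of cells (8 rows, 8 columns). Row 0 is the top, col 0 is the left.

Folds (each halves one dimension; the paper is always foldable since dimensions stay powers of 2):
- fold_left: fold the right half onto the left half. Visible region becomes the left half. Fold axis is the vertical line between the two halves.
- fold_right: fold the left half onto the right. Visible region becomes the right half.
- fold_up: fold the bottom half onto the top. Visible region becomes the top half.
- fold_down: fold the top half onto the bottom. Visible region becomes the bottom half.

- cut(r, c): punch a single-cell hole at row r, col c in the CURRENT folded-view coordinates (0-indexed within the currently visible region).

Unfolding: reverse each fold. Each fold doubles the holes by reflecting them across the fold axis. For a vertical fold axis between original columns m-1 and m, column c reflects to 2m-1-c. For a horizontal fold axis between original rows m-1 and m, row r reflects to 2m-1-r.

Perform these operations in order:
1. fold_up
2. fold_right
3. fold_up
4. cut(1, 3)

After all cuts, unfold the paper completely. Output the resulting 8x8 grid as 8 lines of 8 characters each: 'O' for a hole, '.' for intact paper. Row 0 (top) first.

Op 1 fold_up: fold axis h@4; visible region now rows[0,4) x cols[0,8) = 4x8
Op 2 fold_right: fold axis v@4; visible region now rows[0,4) x cols[4,8) = 4x4
Op 3 fold_up: fold axis h@2; visible region now rows[0,2) x cols[4,8) = 2x4
Op 4 cut(1, 3): punch at orig (1,7); cuts so far [(1, 7)]; region rows[0,2) x cols[4,8) = 2x4
Unfold 1 (reflect across h@2): 2 holes -> [(1, 7), (2, 7)]
Unfold 2 (reflect across v@4): 4 holes -> [(1, 0), (1, 7), (2, 0), (2, 7)]
Unfold 3 (reflect across h@4): 8 holes -> [(1, 0), (1, 7), (2, 0), (2, 7), (5, 0), (5, 7), (6, 0), (6, 7)]

Answer: ........
O......O
O......O
........
........
O......O
O......O
........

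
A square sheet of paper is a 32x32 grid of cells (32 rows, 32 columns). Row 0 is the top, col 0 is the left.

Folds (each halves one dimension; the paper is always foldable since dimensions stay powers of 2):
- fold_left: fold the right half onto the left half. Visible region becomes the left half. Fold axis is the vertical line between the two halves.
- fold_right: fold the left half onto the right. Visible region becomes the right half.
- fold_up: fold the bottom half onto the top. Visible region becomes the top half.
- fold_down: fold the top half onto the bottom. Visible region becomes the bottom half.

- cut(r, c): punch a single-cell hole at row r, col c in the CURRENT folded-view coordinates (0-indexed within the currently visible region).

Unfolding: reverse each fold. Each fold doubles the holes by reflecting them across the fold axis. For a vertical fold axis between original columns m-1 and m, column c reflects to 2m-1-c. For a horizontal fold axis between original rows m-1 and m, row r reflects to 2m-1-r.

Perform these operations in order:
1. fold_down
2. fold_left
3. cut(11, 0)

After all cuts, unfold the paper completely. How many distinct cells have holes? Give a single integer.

Op 1 fold_down: fold axis h@16; visible region now rows[16,32) x cols[0,32) = 16x32
Op 2 fold_left: fold axis v@16; visible region now rows[16,32) x cols[0,16) = 16x16
Op 3 cut(11, 0): punch at orig (27,0); cuts so far [(27, 0)]; region rows[16,32) x cols[0,16) = 16x16
Unfold 1 (reflect across v@16): 2 holes -> [(27, 0), (27, 31)]
Unfold 2 (reflect across h@16): 4 holes -> [(4, 0), (4, 31), (27, 0), (27, 31)]

Answer: 4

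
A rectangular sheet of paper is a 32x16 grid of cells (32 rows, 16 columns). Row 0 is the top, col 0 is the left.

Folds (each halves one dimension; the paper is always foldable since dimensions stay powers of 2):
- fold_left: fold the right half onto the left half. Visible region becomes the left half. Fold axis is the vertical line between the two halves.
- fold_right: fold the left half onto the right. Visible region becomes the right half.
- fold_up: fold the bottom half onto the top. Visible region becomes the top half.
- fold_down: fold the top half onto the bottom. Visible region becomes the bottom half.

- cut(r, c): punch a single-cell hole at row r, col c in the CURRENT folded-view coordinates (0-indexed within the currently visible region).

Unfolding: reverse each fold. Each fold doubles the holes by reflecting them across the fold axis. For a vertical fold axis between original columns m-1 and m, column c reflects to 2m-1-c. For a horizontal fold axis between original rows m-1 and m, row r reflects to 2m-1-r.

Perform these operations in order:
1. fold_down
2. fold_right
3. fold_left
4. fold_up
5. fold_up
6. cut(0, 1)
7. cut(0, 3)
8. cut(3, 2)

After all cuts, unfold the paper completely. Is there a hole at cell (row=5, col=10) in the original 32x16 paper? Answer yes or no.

Answer: no

Derivation:
Op 1 fold_down: fold axis h@16; visible region now rows[16,32) x cols[0,16) = 16x16
Op 2 fold_right: fold axis v@8; visible region now rows[16,32) x cols[8,16) = 16x8
Op 3 fold_left: fold axis v@12; visible region now rows[16,32) x cols[8,12) = 16x4
Op 4 fold_up: fold axis h@24; visible region now rows[16,24) x cols[8,12) = 8x4
Op 5 fold_up: fold axis h@20; visible region now rows[16,20) x cols[8,12) = 4x4
Op 6 cut(0, 1): punch at orig (16,9); cuts so far [(16, 9)]; region rows[16,20) x cols[8,12) = 4x4
Op 7 cut(0, 3): punch at orig (16,11); cuts so far [(16, 9), (16, 11)]; region rows[16,20) x cols[8,12) = 4x4
Op 8 cut(3, 2): punch at orig (19,10); cuts so far [(16, 9), (16, 11), (19, 10)]; region rows[16,20) x cols[8,12) = 4x4
Unfold 1 (reflect across h@20): 6 holes -> [(16, 9), (16, 11), (19, 10), (20, 10), (23, 9), (23, 11)]
Unfold 2 (reflect across h@24): 12 holes -> [(16, 9), (16, 11), (19, 10), (20, 10), (23, 9), (23, 11), (24, 9), (24, 11), (27, 10), (28, 10), (31, 9), (31, 11)]
Unfold 3 (reflect across v@12): 24 holes -> [(16, 9), (16, 11), (16, 12), (16, 14), (19, 10), (19, 13), (20, 10), (20, 13), (23, 9), (23, 11), (23, 12), (23, 14), (24, 9), (24, 11), (24, 12), (24, 14), (27, 10), (27, 13), (28, 10), (28, 13), (31, 9), (31, 11), (31, 12), (31, 14)]
Unfold 4 (reflect across v@8): 48 holes -> [(16, 1), (16, 3), (16, 4), (16, 6), (16, 9), (16, 11), (16, 12), (16, 14), (19, 2), (19, 5), (19, 10), (19, 13), (20, 2), (20, 5), (20, 10), (20, 13), (23, 1), (23, 3), (23, 4), (23, 6), (23, 9), (23, 11), (23, 12), (23, 14), (24, 1), (24, 3), (24, 4), (24, 6), (24, 9), (24, 11), (24, 12), (24, 14), (27, 2), (27, 5), (27, 10), (27, 13), (28, 2), (28, 5), (28, 10), (28, 13), (31, 1), (31, 3), (31, 4), (31, 6), (31, 9), (31, 11), (31, 12), (31, 14)]
Unfold 5 (reflect across h@16): 96 holes -> [(0, 1), (0, 3), (0, 4), (0, 6), (0, 9), (0, 11), (0, 12), (0, 14), (3, 2), (3, 5), (3, 10), (3, 13), (4, 2), (4, 5), (4, 10), (4, 13), (7, 1), (7, 3), (7, 4), (7, 6), (7, 9), (7, 11), (7, 12), (7, 14), (8, 1), (8, 3), (8, 4), (8, 6), (8, 9), (8, 11), (8, 12), (8, 14), (11, 2), (11, 5), (11, 10), (11, 13), (12, 2), (12, 5), (12, 10), (12, 13), (15, 1), (15, 3), (15, 4), (15, 6), (15, 9), (15, 11), (15, 12), (15, 14), (16, 1), (16, 3), (16, 4), (16, 6), (16, 9), (16, 11), (16, 12), (16, 14), (19, 2), (19, 5), (19, 10), (19, 13), (20, 2), (20, 5), (20, 10), (20, 13), (23, 1), (23, 3), (23, 4), (23, 6), (23, 9), (23, 11), (23, 12), (23, 14), (24, 1), (24, 3), (24, 4), (24, 6), (24, 9), (24, 11), (24, 12), (24, 14), (27, 2), (27, 5), (27, 10), (27, 13), (28, 2), (28, 5), (28, 10), (28, 13), (31, 1), (31, 3), (31, 4), (31, 6), (31, 9), (31, 11), (31, 12), (31, 14)]
Holes: [(0, 1), (0, 3), (0, 4), (0, 6), (0, 9), (0, 11), (0, 12), (0, 14), (3, 2), (3, 5), (3, 10), (3, 13), (4, 2), (4, 5), (4, 10), (4, 13), (7, 1), (7, 3), (7, 4), (7, 6), (7, 9), (7, 11), (7, 12), (7, 14), (8, 1), (8, 3), (8, 4), (8, 6), (8, 9), (8, 11), (8, 12), (8, 14), (11, 2), (11, 5), (11, 10), (11, 13), (12, 2), (12, 5), (12, 10), (12, 13), (15, 1), (15, 3), (15, 4), (15, 6), (15, 9), (15, 11), (15, 12), (15, 14), (16, 1), (16, 3), (16, 4), (16, 6), (16, 9), (16, 11), (16, 12), (16, 14), (19, 2), (19, 5), (19, 10), (19, 13), (20, 2), (20, 5), (20, 10), (20, 13), (23, 1), (23, 3), (23, 4), (23, 6), (23, 9), (23, 11), (23, 12), (23, 14), (24, 1), (24, 3), (24, 4), (24, 6), (24, 9), (24, 11), (24, 12), (24, 14), (27, 2), (27, 5), (27, 10), (27, 13), (28, 2), (28, 5), (28, 10), (28, 13), (31, 1), (31, 3), (31, 4), (31, 6), (31, 9), (31, 11), (31, 12), (31, 14)]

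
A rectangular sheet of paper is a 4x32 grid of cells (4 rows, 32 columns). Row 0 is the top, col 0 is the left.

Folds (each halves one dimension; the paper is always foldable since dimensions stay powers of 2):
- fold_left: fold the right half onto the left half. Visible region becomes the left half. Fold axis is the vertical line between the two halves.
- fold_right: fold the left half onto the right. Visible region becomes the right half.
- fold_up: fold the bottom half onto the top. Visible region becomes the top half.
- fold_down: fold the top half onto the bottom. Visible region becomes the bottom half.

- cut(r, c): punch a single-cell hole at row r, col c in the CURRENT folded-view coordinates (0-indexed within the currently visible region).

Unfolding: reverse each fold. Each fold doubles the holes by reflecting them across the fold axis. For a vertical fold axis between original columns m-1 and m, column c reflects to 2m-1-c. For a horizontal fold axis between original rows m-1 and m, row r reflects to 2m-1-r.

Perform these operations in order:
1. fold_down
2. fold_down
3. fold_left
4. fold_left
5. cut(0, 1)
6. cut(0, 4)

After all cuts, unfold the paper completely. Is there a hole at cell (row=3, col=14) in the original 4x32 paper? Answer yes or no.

Op 1 fold_down: fold axis h@2; visible region now rows[2,4) x cols[0,32) = 2x32
Op 2 fold_down: fold axis h@3; visible region now rows[3,4) x cols[0,32) = 1x32
Op 3 fold_left: fold axis v@16; visible region now rows[3,4) x cols[0,16) = 1x16
Op 4 fold_left: fold axis v@8; visible region now rows[3,4) x cols[0,8) = 1x8
Op 5 cut(0, 1): punch at orig (3,1); cuts so far [(3, 1)]; region rows[3,4) x cols[0,8) = 1x8
Op 6 cut(0, 4): punch at orig (3,4); cuts so far [(3, 1), (3, 4)]; region rows[3,4) x cols[0,8) = 1x8
Unfold 1 (reflect across v@8): 4 holes -> [(3, 1), (3, 4), (3, 11), (3, 14)]
Unfold 2 (reflect across v@16): 8 holes -> [(3, 1), (3, 4), (3, 11), (3, 14), (3, 17), (3, 20), (3, 27), (3, 30)]
Unfold 3 (reflect across h@3): 16 holes -> [(2, 1), (2, 4), (2, 11), (2, 14), (2, 17), (2, 20), (2, 27), (2, 30), (3, 1), (3, 4), (3, 11), (3, 14), (3, 17), (3, 20), (3, 27), (3, 30)]
Unfold 4 (reflect across h@2): 32 holes -> [(0, 1), (0, 4), (0, 11), (0, 14), (0, 17), (0, 20), (0, 27), (0, 30), (1, 1), (1, 4), (1, 11), (1, 14), (1, 17), (1, 20), (1, 27), (1, 30), (2, 1), (2, 4), (2, 11), (2, 14), (2, 17), (2, 20), (2, 27), (2, 30), (3, 1), (3, 4), (3, 11), (3, 14), (3, 17), (3, 20), (3, 27), (3, 30)]
Holes: [(0, 1), (0, 4), (0, 11), (0, 14), (0, 17), (0, 20), (0, 27), (0, 30), (1, 1), (1, 4), (1, 11), (1, 14), (1, 17), (1, 20), (1, 27), (1, 30), (2, 1), (2, 4), (2, 11), (2, 14), (2, 17), (2, 20), (2, 27), (2, 30), (3, 1), (3, 4), (3, 11), (3, 14), (3, 17), (3, 20), (3, 27), (3, 30)]

Answer: yes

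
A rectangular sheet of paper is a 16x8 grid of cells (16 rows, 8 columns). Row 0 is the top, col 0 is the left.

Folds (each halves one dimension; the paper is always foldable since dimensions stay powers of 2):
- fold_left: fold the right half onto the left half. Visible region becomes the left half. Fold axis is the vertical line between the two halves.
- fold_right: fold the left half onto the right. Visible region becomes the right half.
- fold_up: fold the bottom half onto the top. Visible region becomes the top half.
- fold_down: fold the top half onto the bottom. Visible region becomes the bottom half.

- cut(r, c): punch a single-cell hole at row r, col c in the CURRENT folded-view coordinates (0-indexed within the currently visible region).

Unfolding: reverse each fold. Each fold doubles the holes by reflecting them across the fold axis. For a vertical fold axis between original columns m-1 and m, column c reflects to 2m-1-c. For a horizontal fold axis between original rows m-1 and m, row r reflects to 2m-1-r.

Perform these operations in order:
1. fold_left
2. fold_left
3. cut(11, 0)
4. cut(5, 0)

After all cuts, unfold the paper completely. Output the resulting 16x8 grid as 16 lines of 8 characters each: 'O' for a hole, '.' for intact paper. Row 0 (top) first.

Answer: ........
........
........
........
........
O..OO..O
........
........
........
........
........
O..OO..O
........
........
........
........

Derivation:
Op 1 fold_left: fold axis v@4; visible region now rows[0,16) x cols[0,4) = 16x4
Op 2 fold_left: fold axis v@2; visible region now rows[0,16) x cols[0,2) = 16x2
Op 3 cut(11, 0): punch at orig (11,0); cuts so far [(11, 0)]; region rows[0,16) x cols[0,2) = 16x2
Op 4 cut(5, 0): punch at orig (5,0); cuts so far [(5, 0), (11, 0)]; region rows[0,16) x cols[0,2) = 16x2
Unfold 1 (reflect across v@2): 4 holes -> [(5, 0), (5, 3), (11, 0), (11, 3)]
Unfold 2 (reflect across v@4): 8 holes -> [(5, 0), (5, 3), (5, 4), (5, 7), (11, 0), (11, 3), (11, 4), (11, 7)]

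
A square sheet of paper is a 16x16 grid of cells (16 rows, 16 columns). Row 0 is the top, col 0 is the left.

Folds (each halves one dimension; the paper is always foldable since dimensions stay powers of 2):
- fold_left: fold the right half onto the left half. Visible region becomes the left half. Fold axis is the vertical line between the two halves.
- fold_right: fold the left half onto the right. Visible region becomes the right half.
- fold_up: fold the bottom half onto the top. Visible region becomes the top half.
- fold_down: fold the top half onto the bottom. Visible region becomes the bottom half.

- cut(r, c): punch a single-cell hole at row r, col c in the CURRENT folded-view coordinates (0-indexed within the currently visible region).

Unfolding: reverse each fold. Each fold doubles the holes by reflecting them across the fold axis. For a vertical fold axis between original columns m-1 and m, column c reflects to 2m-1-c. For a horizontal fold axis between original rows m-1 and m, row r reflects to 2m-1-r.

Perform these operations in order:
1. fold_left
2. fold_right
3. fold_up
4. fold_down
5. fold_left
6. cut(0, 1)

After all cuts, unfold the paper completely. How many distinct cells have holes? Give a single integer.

Answer: 32

Derivation:
Op 1 fold_left: fold axis v@8; visible region now rows[0,16) x cols[0,8) = 16x8
Op 2 fold_right: fold axis v@4; visible region now rows[0,16) x cols[4,8) = 16x4
Op 3 fold_up: fold axis h@8; visible region now rows[0,8) x cols[4,8) = 8x4
Op 4 fold_down: fold axis h@4; visible region now rows[4,8) x cols[4,8) = 4x4
Op 5 fold_left: fold axis v@6; visible region now rows[4,8) x cols[4,6) = 4x2
Op 6 cut(0, 1): punch at orig (4,5); cuts so far [(4, 5)]; region rows[4,8) x cols[4,6) = 4x2
Unfold 1 (reflect across v@6): 2 holes -> [(4, 5), (4, 6)]
Unfold 2 (reflect across h@4): 4 holes -> [(3, 5), (3, 6), (4, 5), (4, 6)]
Unfold 3 (reflect across h@8): 8 holes -> [(3, 5), (3, 6), (4, 5), (4, 6), (11, 5), (11, 6), (12, 5), (12, 6)]
Unfold 4 (reflect across v@4): 16 holes -> [(3, 1), (3, 2), (3, 5), (3, 6), (4, 1), (4, 2), (4, 5), (4, 6), (11, 1), (11, 2), (11, 5), (11, 6), (12, 1), (12, 2), (12, 5), (12, 6)]
Unfold 5 (reflect across v@8): 32 holes -> [(3, 1), (3, 2), (3, 5), (3, 6), (3, 9), (3, 10), (3, 13), (3, 14), (4, 1), (4, 2), (4, 5), (4, 6), (4, 9), (4, 10), (4, 13), (4, 14), (11, 1), (11, 2), (11, 5), (11, 6), (11, 9), (11, 10), (11, 13), (11, 14), (12, 1), (12, 2), (12, 5), (12, 6), (12, 9), (12, 10), (12, 13), (12, 14)]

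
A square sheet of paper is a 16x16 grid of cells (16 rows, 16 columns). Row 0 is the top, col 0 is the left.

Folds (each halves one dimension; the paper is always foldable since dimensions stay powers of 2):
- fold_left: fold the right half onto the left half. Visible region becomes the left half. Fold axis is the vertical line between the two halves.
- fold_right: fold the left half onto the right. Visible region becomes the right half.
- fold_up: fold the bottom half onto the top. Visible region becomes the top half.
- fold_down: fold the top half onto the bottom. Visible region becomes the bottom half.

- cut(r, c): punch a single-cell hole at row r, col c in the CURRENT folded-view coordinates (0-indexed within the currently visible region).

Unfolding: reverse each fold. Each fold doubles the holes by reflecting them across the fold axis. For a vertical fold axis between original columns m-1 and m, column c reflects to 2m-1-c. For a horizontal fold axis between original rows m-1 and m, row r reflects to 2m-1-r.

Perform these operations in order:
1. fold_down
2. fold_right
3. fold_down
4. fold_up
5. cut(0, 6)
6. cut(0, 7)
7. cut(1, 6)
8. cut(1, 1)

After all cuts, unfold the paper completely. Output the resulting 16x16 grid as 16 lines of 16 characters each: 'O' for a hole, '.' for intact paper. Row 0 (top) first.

Answer: OO............OO
.O....O..O....O.
.O....O..O....O.
OO............OO
OO............OO
.O....O..O....O.
.O....O..O....O.
OO............OO
OO............OO
.O....O..O....O.
.O....O..O....O.
OO............OO
OO............OO
.O....O..O....O.
.O....O..O....O.
OO............OO

Derivation:
Op 1 fold_down: fold axis h@8; visible region now rows[8,16) x cols[0,16) = 8x16
Op 2 fold_right: fold axis v@8; visible region now rows[8,16) x cols[8,16) = 8x8
Op 3 fold_down: fold axis h@12; visible region now rows[12,16) x cols[8,16) = 4x8
Op 4 fold_up: fold axis h@14; visible region now rows[12,14) x cols[8,16) = 2x8
Op 5 cut(0, 6): punch at orig (12,14); cuts so far [(12, 14)]; region rows[12,14) x cols[8,16) = 2x8
Op 6 cut(0, 7): punch at orig (12,15); cuts so far [(12, 14), (12, 15)]; region rows[12,14) x cols[8,16) = 2x8
Op 7 cut(1, 6): punch at orig (13,14); cuts so far [(12, 14), (12, 15), (13, 14)]; region rows[12,14) x cols[8,16) = 2x8
Op 8 cut(1, 1): punch at orig (13,9); cuts so far [(12, 14), (12, 15), (13, 9), (13, 14)]; region rows[12,14) x cols[8,16) = 2x8
Unfold 1 (reflect across h@14): 8 holes -> [(12, 14), (12, 15), (13, 9), (13, 14), (14, 9), (14, 14), (15, 14), (15, 15)]
Unfold 2 (reflect across h@12): 16 holes -> [(8, 14), (8, 15), (9, 9), (9, 14), (10, 9), (10, 14), (11, 14), (11, 15), (12, 14), (12, 15), (13, 9), (13, 14), (14, 9), (14, 14), (15, 14), (15, 15)]
Unfold 3 (reflect across v@8): 32 holes -> [(8, 0), (8, 1), (8, 14), (8, 15), (9, 1), (9, 6), (9, 9), (9, 14), (10, 1), (10, 6), (10, 9), (10, 14), (11, 0), (11, 1), (11, 14), (11, 15), (12, 0), (12, 1), (12, 14), (12, 15), (13, 1), (13, 6), (13, 9), (13, 14), (14, 1), (14, 6), (14, 9), (14, 14), (15, 0), (15, 1), (15, 14), (15, 15)]
Unfold 4 (reflect across h@8): 64 holes -> [(0, 0), (0, 1), (0, 14), (0, 15), (1, 1), (1, 6), (1, 9), (1, 14), (2, 1), (2, 6), (2, 9), (2, 14), (3, 0), (3, 1), (3, 14), (3, 15), (4, 0), (4, 1), (4, 14), (4, 15), (5, 1), (5, 6), (5, 9), (5, 14), (6, 1), (6, 6), (6, 9), (6, 14), (7, 0), (7, 1), (7, 14), (7, 15), (8, 0), (8, 1), (8, 14), (8, 15), (9, 1), (9, 6), (9, 9), (9, 14), (10, 1), (10, 6), (10, 9), (10, 14), (11, 0), (11, 1), (11, 14), (11, 15), (12, 0), (12, 1), (12, 14), (12, 15), (13, 1), (13, 6), (13, 9), (13, 14), (14, 1), (14, 6), (14, 9), (14, 14), (15, 0), (15, 1), (15, 14), (15, 15)]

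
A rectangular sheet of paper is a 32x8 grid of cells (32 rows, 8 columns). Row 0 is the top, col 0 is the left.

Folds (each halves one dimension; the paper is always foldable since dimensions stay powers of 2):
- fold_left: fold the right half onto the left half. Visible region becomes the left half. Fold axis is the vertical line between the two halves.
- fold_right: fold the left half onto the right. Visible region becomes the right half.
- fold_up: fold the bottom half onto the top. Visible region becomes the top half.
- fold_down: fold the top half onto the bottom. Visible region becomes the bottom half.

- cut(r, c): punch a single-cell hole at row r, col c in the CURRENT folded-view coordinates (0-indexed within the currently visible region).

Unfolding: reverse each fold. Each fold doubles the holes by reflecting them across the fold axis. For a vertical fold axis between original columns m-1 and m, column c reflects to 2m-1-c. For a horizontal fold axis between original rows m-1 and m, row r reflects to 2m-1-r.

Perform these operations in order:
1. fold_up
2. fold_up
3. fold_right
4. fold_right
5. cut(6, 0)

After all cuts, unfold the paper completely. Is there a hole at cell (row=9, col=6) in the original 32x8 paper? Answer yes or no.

Op 1 fold_up: fold axis h@16; visible region now rows[0,16) x cols[0,8) = 16x8
Op 2 fold_up: fold axis h@8; visible region now rows[0,8) x cols[0,8) = 8x8
Op 3 fold_right: fold axis v@4; visible region now rows[0,8) x cols[4,8) = 8x4
Op 4 fold_right: fold axis v@6; visible region now rows[0,8) x cols[6,8) = 8x2
Op 5 cut(6, 0): punch at orig (6,6); cuts so far [(6, 6)]; region rows[0,8) x cols[6,8) = 8x2
Unfold 1 (reflect across v@6): 2 holes -> [(6, 5), (6, 6)]
Unfold 2 (reflect across v@4): 4 holes -> [(6, 1), (6, 2), (6, 5), (6, 6)]
Unfold 3 (reflect across h@8): 8 holes -> [(6, 1), (6, 2), (6, 5), (6, 6), (9, 1), (9, 2), (9, 5), (9, 6)]
Unfold 4 (reflect across h@16): 16 holes -> [(6, 1), (6, 2), (6, 5), (6, 6), (9, 1), (9, 2), (9, 5), (9, 6), (22, 1), (22, 2), (22, 5), (22, 6), (25, 1), (25, 2), (25, 5), (25, 6)]
Holes: [(6, 1), (6, 2), (6, 5), (6, 6), (9, 1), (9, 2), (9, 5), (9, 6), (22, 1), (22, 2), (22, 5), (22, 6), (25, 1), (25, 2), (25, 5), (25, 6)]

Answer: yes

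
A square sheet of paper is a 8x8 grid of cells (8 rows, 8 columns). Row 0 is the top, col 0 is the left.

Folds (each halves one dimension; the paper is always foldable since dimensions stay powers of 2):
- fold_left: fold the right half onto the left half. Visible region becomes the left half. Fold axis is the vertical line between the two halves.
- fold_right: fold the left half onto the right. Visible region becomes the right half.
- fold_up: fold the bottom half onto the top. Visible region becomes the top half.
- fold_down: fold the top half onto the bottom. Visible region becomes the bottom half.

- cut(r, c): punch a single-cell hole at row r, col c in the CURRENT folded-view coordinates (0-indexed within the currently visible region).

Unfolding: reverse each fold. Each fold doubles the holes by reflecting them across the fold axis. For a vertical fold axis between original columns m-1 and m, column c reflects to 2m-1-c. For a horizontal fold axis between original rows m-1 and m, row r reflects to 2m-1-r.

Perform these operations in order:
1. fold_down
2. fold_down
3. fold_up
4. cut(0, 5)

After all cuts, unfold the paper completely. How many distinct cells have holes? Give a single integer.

Answer: 8

Derivation:
Op 1 fold_down: fold axis h@4; visible region now rows[4,8) x cols[0,8) = 4x8
Op 2 fold_down: fold axis h@6; visible region now rows[6,8) x cols[0,8) = 2x8
Op 3 fold_up: fold axis h@7; visible region now rows[6,7) x cols[0,8) = 1x8
Op 4 cut(0, 5): punch at orig (6,5); cuts so far [(6, 5)]; region rows[6,7) x cols[0,8) = 1x8
Unfold 1 (reflect across h@7): 2 holes -> [(6, 5), (7, 5)]
Unfold 2 (reflect across h@6): 4 holes -> [(4, 5), (5, 5), (6, 5), (7, 5)]
Unfold 3 (reflect across h@4): 8 holes -> [(0, 5), (1, 5), (2, 5), (3, 5), (4, 5), (5, 5), (6, 5), (7, 5)]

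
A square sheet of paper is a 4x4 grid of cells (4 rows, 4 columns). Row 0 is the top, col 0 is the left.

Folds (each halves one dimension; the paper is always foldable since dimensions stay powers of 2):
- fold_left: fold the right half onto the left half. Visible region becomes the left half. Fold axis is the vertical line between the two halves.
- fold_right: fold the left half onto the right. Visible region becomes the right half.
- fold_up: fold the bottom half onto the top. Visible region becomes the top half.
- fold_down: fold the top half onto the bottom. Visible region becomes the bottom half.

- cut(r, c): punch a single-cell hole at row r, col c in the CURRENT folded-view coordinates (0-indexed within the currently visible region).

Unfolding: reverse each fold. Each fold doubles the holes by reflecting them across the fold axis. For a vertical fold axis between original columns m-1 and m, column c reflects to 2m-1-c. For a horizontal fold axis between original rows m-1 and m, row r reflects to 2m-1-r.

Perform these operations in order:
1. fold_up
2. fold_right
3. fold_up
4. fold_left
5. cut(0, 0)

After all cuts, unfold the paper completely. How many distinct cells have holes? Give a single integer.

Op 1 fold_up: fold axis h@2; visible region now rows[0,2) x cols[0,4) = 2x4
Op 2 fold_right: fold axis v@2; visible region now rows[0,2) x cols[2,4) = 2x2
Op 3 fold_up: fold axis h@1; visible region now rows[0,1) x cols[2,4) = 1x2
Op 4 fold_left: fold axis v@3; visible region now rows[0,1) x cols[2,3) = 1x1
Op 5 cut(0, 0): punch at orig (0,2); cuts so far [(0, 2)]; region rows[0,1) x cols[2,3) = 1x1
Unfold 1 (reflect across v@3): 2 holes -> [(0, 2), (0, 3)]
Unfold 2 (reflect across h@1): 4 holes -> [(0, 2), (0, 3), (1, 2), (1, 3)]
Unfold 3 (reflect across v@2): 8 holes -> [(0, 0), (0, 1), (0, 2), (0, 3), (1, 0), (1, 1), (1, 2), (1, 3)]
Unfold 4 (reflect across h@2): 16 holes -> [(0, 0), (0, 1), (0, 2), (0, 3), (1, 0), (1, 1), (1, 2), (1, 3), (2, 0), (2, 1), (2, 2), (2, 3), (3, 0), (3, 1), (3, 2), (3, 3)]

Answer: 16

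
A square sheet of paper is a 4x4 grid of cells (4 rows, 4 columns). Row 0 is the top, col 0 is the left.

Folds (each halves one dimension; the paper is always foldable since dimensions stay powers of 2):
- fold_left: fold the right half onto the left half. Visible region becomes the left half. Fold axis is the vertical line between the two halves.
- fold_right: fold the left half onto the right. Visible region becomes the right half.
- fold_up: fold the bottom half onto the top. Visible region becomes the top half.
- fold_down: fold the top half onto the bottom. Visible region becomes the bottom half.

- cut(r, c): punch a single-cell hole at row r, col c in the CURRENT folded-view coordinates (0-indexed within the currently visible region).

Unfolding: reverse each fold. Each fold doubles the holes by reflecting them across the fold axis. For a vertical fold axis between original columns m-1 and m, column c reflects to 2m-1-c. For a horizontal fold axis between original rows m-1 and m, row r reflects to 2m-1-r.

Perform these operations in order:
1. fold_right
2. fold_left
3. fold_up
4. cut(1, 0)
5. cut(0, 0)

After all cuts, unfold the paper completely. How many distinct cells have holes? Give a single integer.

Op 1 fold_right: fold axis v@2; visible region now rows[0,4) x cols[2,4) = 4x2
Op 2 fold_left: fold axis v@3; visible region now rows[0,4) x cols[2,3) = 4x1
Op 3 fold_up: fold axis h@2; visible region now rows[0,2) x cols[2,3) = 2x1
Op 4 cut(1, 0): punch at orig (1,2); cuts so far [(1, 2)]; region rows[0,2) x cols[2,3) = 2x1
Op 5 cut(0, 0): punch at orig (0,2); cuts so far [(0, 2), (1, 2)]; region rows[0,2) x cols[2,3) = 2x1
Unfold 1 (reflect across h@2): 4 holes -> [(0, 2), (1, 2), (2, 2), (3, 2)]
Unfold 2 (reflect across v@3): 8 holes -> [(0, 2), (0, 3), (1, 2), (1, 3), (2, 2), (2, 3), (3, 2), (3, 3)]
Unfold 3 (reflect across v@2): 16 holes -> [(0, 0), (0, 1), (0, 2), (0, 3), (1, 0), (1, 1), (1, 2), (1, 3), (2, 0), (2, 1), (2, 2), (2, 3), (3, 0), (3, 1), (3, 2), (3, 3)]

Answer: 16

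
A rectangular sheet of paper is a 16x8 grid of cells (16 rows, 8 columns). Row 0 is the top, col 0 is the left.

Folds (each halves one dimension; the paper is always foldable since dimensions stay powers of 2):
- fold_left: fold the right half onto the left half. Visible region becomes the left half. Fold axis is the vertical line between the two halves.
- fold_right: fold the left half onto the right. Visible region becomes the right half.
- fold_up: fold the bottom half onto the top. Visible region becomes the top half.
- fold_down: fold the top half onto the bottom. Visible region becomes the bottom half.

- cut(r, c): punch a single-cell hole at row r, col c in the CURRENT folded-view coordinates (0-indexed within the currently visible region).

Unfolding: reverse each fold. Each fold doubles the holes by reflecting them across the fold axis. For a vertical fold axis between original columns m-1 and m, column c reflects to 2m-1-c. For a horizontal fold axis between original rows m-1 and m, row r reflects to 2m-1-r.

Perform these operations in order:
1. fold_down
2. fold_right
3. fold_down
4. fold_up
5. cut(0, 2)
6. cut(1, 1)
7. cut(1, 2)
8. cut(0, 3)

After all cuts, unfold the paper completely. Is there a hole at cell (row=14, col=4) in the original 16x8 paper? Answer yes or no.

Answer: no

Derivation:
Op 1 fold_down: fold axis h@8; visible region now rows[8,16) x cols[0,8) = 8x8
Op 2 fold_right: fold axis v@4; visible region now rows[8,16) x cols[4,8) = 8x4
Op 3 fold_down: fold axis h@12; visible region now rows[12,16) x cols[4,8) = 4x4
Op 4 fold_up: fold axis h@14; visible region now rows[12,14) x cols[4,8) = 2x4
Op 5 cut(0, 2): punch at orig (12,6); cuts so far [(12, 6)]; region rows[12,14) x cols[4,8) = 2x4
Op 6 cut(1, 1): punch at orig (13,5); cuts so far [(12, 6), (13, 5)]; region rows[12,14) x cols[4,8) = 2x4
Op 7 cut(1, 2): punch at orig (13,6); cuts so far [(12, 6), (13, 5), (13, 6)]; region rows[12,14) x cols[4,8) = 2x4
Op 8 cut(0, 3): punch at orig (12,7); cuts so far [(12, 6), (12, 7), (13, 5), (13, 6)]; region rows[12,14) x cols[4,8) = 2x4
Unfold 1 (reflect across h@14): 8 holes -> [(12, 6), (12, 7), (13, 5), (13, 6), (14, 5), (14, 6), (15, 6), (15, 7)]
Unfold 2 (reflect across h@12): 16 holes -> [(8, 6), (8, 7), (9, 5), (9, 6), (10, 5), (10, 6), (11, 6), (11, 7), (12, 6), (12, 7), (13, 5), (13, 6), (14, 5), (14, 6), (15, 6), (15, 7)]
Unfold 3 (reflect across v@4): 32 holes -> [(8, 0), (8, 1), (8, 6), (8, 7), (9, 1), (9, 2), (9, 5), (9, 6), (10, 1), (10, 2), (10, 5), (10, 6), (11, 0), (11, 1), (11, 6), (11, 7), (12, 0), (12, 1), (12, 6), (12, 7), (13, 1), (13, 2), (13, 5), (13, 6), (14, 1), (14, 2), (14, 5), (14, 6), (15, 0), (15, 1), (15, 6), (15, 7)]
Unfold 4 (reflect across h@8): 64 holes -> [(0, 0), (0, 1), (0, 6), (0, 7), (1, 1), (1, 2), (1, 5), (1, 6), (2, 1), (2, 2), (2, 5), (2, 6), (3, 0), (3, 1), (3, 6), (3, 7), (4, 0), (4, 1), (4, 6), (4, 7), (5, 1), (5, 2), (5, 5), (5, 6), (6, 1), (6, 2), (6, 5), (6, 6), (7, 0), (7, 1), (7, 6), (7, 7), (8, 0), (8, 1), (8, 6), (8, 7), (9, 1), (9, 2), (9, 5), (9, 6), (10, 1), (10, 2), (10, 5), (10, 6), (11, 0), (11, 1), (11, 6), (11, 7), (12, 0), (12, 1), (12, 6), (12, 7), (13, 1), (13, 2), (13, 5), (13, 6), (14, 1), (14, 2), (14, 5), (14, 6), (15, 0), (15, 1), (15, 6), (15, 7)]
Holes: [(0, 0), (0, 1), (0, 6), (0, 7), (1, 1), (1, 2), (1, 5), (1, 6), (2, 1), (2, 2), (2, 5), (2, 6), (3, 0), (3, 1), (3, 6), (3, 7), (4, 0), (4, 1), (4, 6), (4, 7), (5, 1), (5, 2), (5, 5), (5, 6), (6, 1), (6, 2), (6, 5), (6, 6), (7, 0), (7, 1), (7, 6), (7, 7), (8, 0), (8, 1), (8, 6), (8, 7), (9, 1), (9, 2), (9, 5), (9, 6), (10, 1), (10, 2), (10, 5), (10, 6), (11, 0), (11, 1), (11, 6), (11, 7), (12, 0), (12, 1), (12, 6), (12, 7), (13, 1), (13, 2), (13, 5), (13, 6), (14, 1), (14, 2), (14, 5), (14, 6), (15, 0), (15, 1), (15, 6), (15, 7)]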